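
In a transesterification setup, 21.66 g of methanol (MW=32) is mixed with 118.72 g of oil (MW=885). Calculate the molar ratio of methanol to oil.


Molar ratio = n_MeOH / n_oil = (MeOH/32) / (oil/885) = (MeOH * 885) / (32 * oil)
= (21.66 * 885) / (32 * 118.72)
= 5.0458

5.0458


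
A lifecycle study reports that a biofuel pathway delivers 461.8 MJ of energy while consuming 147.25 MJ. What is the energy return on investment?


EROI = E_out / E_in
= 461.8 / 147.25
= 3.1362

3.1362


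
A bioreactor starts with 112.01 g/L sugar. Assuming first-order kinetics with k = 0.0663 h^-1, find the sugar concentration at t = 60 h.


S = S0 * exp(-k * t)
S = 112.01 * exp(-0.0663 * 60)
S = 2.0972 g/L

2.0972 g/L


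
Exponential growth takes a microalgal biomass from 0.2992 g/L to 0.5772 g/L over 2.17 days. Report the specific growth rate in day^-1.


mu = ln(X2/X1) / dt
= ln(0.5772/0.2992) / 2.17
= 0.3028 per day

0.3028 per day


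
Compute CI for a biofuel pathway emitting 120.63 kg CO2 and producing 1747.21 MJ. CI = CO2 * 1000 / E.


CI = CO2 * 1000 / E
= 120.63 * 1000 / 1747.21
= 69.0415 g CO2/MJ

69.0415 g CO2/MJ


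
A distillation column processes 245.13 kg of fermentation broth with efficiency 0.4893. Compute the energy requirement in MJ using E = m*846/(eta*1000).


E = m * 846 / (eta * 1000)
= 245.13 * 846 / (0.4893 * 1000)
= 423.8299 MJ

423.8299 MJ


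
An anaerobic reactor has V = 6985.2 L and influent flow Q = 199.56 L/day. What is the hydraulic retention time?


HRT = V / Q
= 6985.2 / 199.56
= 35.0030 days

35.0030 days


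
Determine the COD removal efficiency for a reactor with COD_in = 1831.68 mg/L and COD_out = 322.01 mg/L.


eta = (COD_in - COD_out) / COD_in * 100
= (1831.68 - 322.01) / 1831.68 * 100
= 82.4200%

82.4200%


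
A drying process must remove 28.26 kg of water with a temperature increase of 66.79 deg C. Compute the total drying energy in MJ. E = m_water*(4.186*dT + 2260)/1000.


E = m_water * (4.186 * dT + 2260) / 1000
= 28.26 * (4.186 * 66.79 + 2260) / 1000
= 71.7686 MJ

71.7686 MJ


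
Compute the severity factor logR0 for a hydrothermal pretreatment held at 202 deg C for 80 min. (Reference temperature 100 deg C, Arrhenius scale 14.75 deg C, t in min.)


logR0 = log10(t * exp((T - 100) / 14.75))
= log10(80 * exp((202 - 100) / 14.75))
= 4.9063

4.9063


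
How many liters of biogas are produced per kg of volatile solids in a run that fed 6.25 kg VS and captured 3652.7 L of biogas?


Y = V / VS
= 3652.7 / 6.25
= 584.4320 L/kg VS

584.4320 L/kg VS


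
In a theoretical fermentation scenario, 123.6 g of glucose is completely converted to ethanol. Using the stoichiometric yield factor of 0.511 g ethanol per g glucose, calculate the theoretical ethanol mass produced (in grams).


Theoretical ethanol yield: m_EtOH = 0.511 * m_glucose
m_EtOH = 0.511 * 123.6 = 63.1596 g

63.1596 g


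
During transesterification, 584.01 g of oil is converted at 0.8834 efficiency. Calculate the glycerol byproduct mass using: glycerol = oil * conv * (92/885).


glycerol = oil * conv * (92/885)
= 584.01 * 0.8834 * 92 / 885
= 53.6318 g

53.6318 g


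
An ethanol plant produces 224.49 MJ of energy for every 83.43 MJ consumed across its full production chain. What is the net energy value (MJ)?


NEV = E_out - E_in
= 224.49 - 83.43
= 141.0600 MJ

141.0600 MJ


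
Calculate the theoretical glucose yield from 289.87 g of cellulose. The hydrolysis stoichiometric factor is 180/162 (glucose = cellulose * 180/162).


glucose = cellulose * 180/162
= 289.87 * 180/162
= 322.0778 g

322.0778 g


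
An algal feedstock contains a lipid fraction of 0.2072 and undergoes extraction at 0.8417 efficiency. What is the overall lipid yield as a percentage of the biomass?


Y = lipid_content * extraction_eff * 100
= 0.2072 * 0.8417 * 100
= 17.4400%

17.4400%


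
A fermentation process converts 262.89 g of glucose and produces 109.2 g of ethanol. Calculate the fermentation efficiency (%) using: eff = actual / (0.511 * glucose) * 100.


Fermentation efficiency = (actual / (0.511 * glucose)) * 100
= (109.2 / (0.511 * 262.89)) * 100
= 81.2882%

81.2882%


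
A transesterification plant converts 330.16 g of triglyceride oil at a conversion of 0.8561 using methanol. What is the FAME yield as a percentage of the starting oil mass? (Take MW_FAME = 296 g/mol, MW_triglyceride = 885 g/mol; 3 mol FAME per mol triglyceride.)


m_FAME = oil * conv * (3 * 296 / 885) = oil * conv * (888/885)
= 330.16 * 0.8561 * 888 / 885
= 283.6081 g
Y = m_FAME / oil * 100 = conv * (888/885) * 100
= 0.8561 * 888 / 885 * 100
= 85.90%

85.90%


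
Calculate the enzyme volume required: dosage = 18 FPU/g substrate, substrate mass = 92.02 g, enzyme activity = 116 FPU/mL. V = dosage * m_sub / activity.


V = dosage * m_sub / activity
V = 18 * 92.02 / 116
V = 14.2790 mL

14.2790 mL


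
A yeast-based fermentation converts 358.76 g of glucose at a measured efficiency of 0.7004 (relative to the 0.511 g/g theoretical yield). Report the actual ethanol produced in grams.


Actual ethanol: m = 0.511 * 358.76 * 0.7004
m = 128.4018 g

128.4018 g


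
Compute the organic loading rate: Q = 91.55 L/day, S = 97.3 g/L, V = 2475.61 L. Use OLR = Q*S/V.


OLR = Q * S / V
= 91.55 * 97.3 / 2475.61
= 3.5982 g/L/day

3.5982 g/L/day


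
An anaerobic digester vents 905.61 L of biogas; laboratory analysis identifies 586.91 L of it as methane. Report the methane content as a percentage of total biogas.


CH4% = V_CH4 / V_total * 100
= 586.91 / 905.61 * 100
= 64.8083%

64.8083%


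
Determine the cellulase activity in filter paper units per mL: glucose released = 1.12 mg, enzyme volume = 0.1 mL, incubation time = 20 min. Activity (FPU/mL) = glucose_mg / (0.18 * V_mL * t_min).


Activity = glucose_mg / (0.18 mg/umol * V_mL * t_min)
= 1.12 / (0.18 * 0.1 * 20)
= 3.1111 FPU/mL

3.1111 FPU/mL


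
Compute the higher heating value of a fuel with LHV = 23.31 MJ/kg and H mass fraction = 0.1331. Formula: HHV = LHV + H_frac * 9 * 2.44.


HHV = LHV + H_frac * 9 * 2.44
= 23.31 + 0.1331 * 9 * 2.44
= 26.2329 MJ/kg

26.2329 MJ/kg


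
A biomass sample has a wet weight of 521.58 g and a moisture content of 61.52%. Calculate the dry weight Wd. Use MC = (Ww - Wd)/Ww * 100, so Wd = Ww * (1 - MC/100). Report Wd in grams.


Wd = Ww * (1 - MC/100)
= 521.58 * (1 - 61.52/100)
= 200.7040 g

200.7040 g


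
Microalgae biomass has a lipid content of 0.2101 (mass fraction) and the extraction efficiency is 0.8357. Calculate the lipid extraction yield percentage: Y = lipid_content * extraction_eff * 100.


Y = lipid_content * extraction_eff * 100
= 0.2101 * 0.8357 * 100
= 17.5581%

17.5581%


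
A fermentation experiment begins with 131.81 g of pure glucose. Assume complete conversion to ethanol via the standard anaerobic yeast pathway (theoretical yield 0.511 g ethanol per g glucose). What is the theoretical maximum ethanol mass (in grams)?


Theoretical ethanol yield: m_EtOH = 0.511 * m_glucose
m_EtOH = 0.511 * 131.81 = 67.3549 g

67.3549 g


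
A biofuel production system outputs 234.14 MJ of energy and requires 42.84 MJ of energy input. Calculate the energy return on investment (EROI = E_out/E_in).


EROI = E_out / E_in
= 234.14 / 42.84
= 5.4655

5.4655


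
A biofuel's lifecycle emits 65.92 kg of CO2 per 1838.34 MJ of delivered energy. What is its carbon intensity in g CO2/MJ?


CI = CO2 * 1000 / E
= 65.92 * 1000 / 1838.34
= 35.8584 g CO2/MJ

35.8584 g CO2/MJ


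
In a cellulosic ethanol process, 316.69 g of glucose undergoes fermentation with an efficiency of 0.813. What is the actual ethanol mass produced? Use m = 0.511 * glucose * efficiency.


Actual ethanol: m = 0.511 * 316.69 * 0.813
m = 131.5666 g

131.5666 g


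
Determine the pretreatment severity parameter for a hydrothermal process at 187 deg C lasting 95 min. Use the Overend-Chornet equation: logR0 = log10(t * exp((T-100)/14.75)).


logR0 = log10(t * exp((T - 100) / 14.75))
= log10(95 * exp((187 - 100) / 14.75))
= 4.5393

4.5393


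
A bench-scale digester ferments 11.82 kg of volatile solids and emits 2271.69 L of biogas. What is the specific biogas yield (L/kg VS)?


Y = V / VS
= 2271.69 / 11.82
= 192.1904 L/kg VS

192.1904 L/kg VS


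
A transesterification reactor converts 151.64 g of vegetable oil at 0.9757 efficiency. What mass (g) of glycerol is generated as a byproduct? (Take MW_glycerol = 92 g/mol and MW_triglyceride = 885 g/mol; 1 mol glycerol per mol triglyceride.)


glycerol = oil * conv * (92/885)
= 151.64 * 0.9757 * 92 / 885
= 15.3806 g

15.3806 g


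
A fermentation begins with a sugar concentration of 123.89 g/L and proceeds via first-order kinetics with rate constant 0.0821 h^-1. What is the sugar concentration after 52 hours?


S = S0 * exp(-k * t)
S = 123.89 * exp(-0.0821 * 52)
S = 1.7336 g/L

1.7336 g/L


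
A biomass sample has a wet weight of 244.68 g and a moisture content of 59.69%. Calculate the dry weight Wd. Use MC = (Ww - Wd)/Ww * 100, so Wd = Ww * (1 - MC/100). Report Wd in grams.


Wd = Ww * (1 - MC/100)
= 244.68 * (1 - 59.69/100)
= 98.6305 g

98.6305 g


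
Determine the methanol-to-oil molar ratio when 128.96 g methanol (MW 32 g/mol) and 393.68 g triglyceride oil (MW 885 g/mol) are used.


Molar ratio = n_MeOH / n_oil = (MeOH/32) / (oil/885) = (MeOH * 885) / (32 * oil)
= (128.96 * 885) / (32 * 393.68)
= 9.0595

9.0595


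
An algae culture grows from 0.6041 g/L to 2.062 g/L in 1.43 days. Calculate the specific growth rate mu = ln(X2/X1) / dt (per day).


mu = ln(X2/X1) / dt
= ln(2.062/0.6041) / 1.43
= 0.8585 per day

0.8585 per day


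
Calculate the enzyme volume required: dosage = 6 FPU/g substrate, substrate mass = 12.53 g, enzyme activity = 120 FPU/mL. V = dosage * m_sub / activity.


V = dosage * m_sub / activity
V = 6 * 12.53 / 120
V = 0.6265 mL

0.6265 mL


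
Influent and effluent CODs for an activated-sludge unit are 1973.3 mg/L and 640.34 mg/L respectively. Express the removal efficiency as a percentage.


eta = (COD_in - COD_out) / COD_in * 100
= (1973.3 - 640.34) / 1973.3 * 100
= 67.5498%

67.5498%


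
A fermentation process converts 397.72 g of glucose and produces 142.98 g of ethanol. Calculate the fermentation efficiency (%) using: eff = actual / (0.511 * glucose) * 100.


Fermentation efficiency = (actual / (0.511 * glucose)) * 100
= (142.98 / (0.511 * 397.72)) * 100
= 70.3521%

70.3521%


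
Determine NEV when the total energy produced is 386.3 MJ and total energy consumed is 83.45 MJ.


NEV = E_out - E_in
= 386.3 - 83.45
= 302.8500 MJ

302.8500 MJ


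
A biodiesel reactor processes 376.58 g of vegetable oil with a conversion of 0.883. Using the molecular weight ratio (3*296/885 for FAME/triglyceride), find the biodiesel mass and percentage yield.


m_FAME = oil * conv * (3 * 296 / 885) = oil * conv * (888/885)
= 376.58 * 0.883 * 888 / 885
= 333.6473 g
Y = m_FAME / oil * 100 = conv * (888/885) * 100
= 0.883 * 888 / 885 * 100
= 88.60%

333.6473 g FAME; Y = 88.60%


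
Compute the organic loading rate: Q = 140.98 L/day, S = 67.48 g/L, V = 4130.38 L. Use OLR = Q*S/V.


OLR = Q * S / V
= 140.98 * 67.48 / 4130.38
= 2.3033 g/L/day

2.3033 g/L/day


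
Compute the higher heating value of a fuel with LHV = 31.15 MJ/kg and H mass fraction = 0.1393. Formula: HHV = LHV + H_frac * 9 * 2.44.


HHV = LHV + H_frac * 9 * 2.44
= 31.15 + 0.1393 * 9 * 2.44
= 34.2090 MJ/kg

34.2090 MJ/kg


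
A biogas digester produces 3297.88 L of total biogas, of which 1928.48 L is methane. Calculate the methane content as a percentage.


CH4% = V_CH4 / V_total * 100
= 1928.48 / 3297.88 * 100
= 58.4764%

58.4764%


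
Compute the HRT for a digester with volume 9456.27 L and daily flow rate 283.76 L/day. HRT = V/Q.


HRT = V / Q
= 9456.27 / 283.76
= 33.3249 days

33.3249 days


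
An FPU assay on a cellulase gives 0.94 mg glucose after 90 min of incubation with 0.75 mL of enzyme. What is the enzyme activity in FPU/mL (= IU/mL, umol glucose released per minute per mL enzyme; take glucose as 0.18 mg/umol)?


Activity = glucose_mg / (0.18 mg/umol * V_mL * t_min)
= 0.94 / (0.18 * 0.75 * 90)
= 0.0774 FPU/mL

0.0774 FPU/mL


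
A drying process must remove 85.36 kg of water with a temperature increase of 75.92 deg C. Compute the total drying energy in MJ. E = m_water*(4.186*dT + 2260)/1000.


E = m_water * (4.186 * dT + 2260) / 1000
= 85.36 * (4.186 * 75.92 + 2260) / 1000
= 220.0411 MJ

220.0411 MJ


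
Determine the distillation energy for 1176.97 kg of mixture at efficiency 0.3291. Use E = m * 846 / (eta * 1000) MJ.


E = m * 846 / (eta * 1000)
= 1176.97 * 846 / (0.3291 * 1000)
= 3025.5747 MJ

3025.5747 MJ


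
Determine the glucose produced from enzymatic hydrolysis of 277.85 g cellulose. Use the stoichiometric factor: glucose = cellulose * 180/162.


glucose = cellulose * 180/162
= 277.85 * 180/162
= 308.7222 g

308.7222 g


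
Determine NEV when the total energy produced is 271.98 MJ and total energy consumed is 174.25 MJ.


NEV = E_out - E_in
= 271.98 - 174.25
= 97.7300 MJ

97.7300 MJ


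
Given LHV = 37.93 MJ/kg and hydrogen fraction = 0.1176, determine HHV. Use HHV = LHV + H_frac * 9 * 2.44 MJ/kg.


HHV = LHV + H_frac * 9 * 2.44
= 37.93 + 0.1176 * 9 * 2.44
= 40.5125 MJ/kg

40.5125 MJ/kg


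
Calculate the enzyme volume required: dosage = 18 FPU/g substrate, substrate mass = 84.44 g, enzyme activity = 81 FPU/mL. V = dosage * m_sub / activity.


V = dosage * m_sub / activity
V = 18 * 84.44 / 81
V = 18.7644 mL

18.7644 mL


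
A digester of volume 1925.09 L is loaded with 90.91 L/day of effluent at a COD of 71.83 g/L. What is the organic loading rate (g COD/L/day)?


OLR = Q * S / V
= 90.91 * 71.83 / 1925.09
= 3.3921 g/L/day

3.3921 g/L/day


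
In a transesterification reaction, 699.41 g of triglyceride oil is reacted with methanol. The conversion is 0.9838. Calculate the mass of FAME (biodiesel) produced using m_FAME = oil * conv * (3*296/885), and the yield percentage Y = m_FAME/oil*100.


m_FAME = oil * conv * (3 * 296 / 885) = oil * conv * (888/885)
= 699.41 * 0.9838 * 888 / 885
= 690.4120 g
Y = m_FAME / oil * 100 = conv * (888/885) * 100
= 0.9838 * 888 / 885 * 100
= 98.71%

690.4120 g FAME; Y = 98.71%


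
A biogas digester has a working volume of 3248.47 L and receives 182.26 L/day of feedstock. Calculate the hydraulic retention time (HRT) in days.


HRT = V / Q
= 3248.47 / 182.26
= 17.8233 days

17.8233 days


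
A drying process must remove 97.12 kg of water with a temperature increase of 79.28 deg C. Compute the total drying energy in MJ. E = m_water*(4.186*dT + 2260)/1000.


E = m_water * (4.186 * dT + 2260) / 1000
= 97.12 * (4.186 * 79.28 + 2260) / 1000
= 251.7220 MJ

251.7220 MJ


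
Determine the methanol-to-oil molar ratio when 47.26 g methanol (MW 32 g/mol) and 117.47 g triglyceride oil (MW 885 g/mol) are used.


Molar ratio = n_MeOH / n_oil = (MeOH/32) / (oil/885) = (MeOH * 885) / (32 * oil)
= (47.26 * 885) / (32 * 117.47)
= 11.1265

11.1265


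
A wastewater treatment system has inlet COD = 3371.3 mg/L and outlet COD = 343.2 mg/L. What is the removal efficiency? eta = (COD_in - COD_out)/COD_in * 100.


eta = (COD_in - COD_out) / COD_in * 100
= (3371.3 - 343.2) / 3371.3 * 100
= 89.8200%

89.8200%


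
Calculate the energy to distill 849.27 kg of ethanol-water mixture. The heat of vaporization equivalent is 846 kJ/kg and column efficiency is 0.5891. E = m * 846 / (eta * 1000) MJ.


E = m * 846 / (eta * 1000)
= 849.27 * 846 / (0.5891 * 1000)
= 1219.6273 MJ

1219.6273 MJ


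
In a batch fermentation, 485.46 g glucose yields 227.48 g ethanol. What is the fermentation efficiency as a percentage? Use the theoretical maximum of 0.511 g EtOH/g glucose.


Fermentation efficiency = (actual / (0.511 * glucose)) * 100
= (227.48 / (0.511 * 485.46)) * 100
= 91.6999%

91.6999%


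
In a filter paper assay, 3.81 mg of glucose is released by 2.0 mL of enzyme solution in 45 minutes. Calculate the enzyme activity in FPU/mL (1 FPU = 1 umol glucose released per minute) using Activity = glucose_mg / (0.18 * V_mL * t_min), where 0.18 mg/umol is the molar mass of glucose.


Activity = glucose_mg / (0.18 mg/umol * V_mL * t_min)
= 3.81 / (0.18 * 2.0 * 45)
= 0.2352 FPU/mL

0.2352 FPU/mL


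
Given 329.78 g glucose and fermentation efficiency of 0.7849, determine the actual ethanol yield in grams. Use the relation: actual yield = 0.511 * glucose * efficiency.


Actual ethanol: m = 0.511 * 329.78 * 0.7849
m = 132.2694 g

132.2694 g


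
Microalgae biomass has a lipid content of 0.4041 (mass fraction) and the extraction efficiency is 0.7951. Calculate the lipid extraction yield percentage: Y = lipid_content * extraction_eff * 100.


Y = lipid_content * extraction_eff * 100
= 0.4041 * 0.7951 * 100
= 32.1300%

32.1300%


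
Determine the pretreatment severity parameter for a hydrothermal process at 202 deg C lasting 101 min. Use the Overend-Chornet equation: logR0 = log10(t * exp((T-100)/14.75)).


logR0 = log10(t * exp((T - 100) / 14.75))
= log10(101 * exp((202 - 100) / 14.75))
= 5.0076

5.0076


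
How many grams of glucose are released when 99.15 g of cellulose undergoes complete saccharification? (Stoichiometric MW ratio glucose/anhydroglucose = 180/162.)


glucose = cellulose * 180/162
= 99.15 * 180/162
= 110.1667 g

110.1667 g


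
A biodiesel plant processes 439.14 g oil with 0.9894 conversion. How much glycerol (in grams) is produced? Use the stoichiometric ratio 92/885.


glycerol = oil * conv * (92/885)
= 439.14 * 0.9894 * 92 / 885
= 45.1668 g

45.1668 g


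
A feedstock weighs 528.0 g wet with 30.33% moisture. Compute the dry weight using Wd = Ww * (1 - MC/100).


Wd = Ww * (1 - MC/100)
= 528.0 * (1 - 30.33/100)
= 367.8576 g

367.8576 g


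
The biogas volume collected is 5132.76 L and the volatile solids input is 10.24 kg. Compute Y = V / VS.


Y = V / VS
= 5132.76 / 10.24
= 501.2461 L/kg VS

501.2461 L/kg VS


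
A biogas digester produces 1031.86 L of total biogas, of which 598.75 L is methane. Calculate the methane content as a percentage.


CH4% = V_CH4 / V_total * 100
= 598.75 / 1031.86 * 100
= 58.0263%

58.0263%


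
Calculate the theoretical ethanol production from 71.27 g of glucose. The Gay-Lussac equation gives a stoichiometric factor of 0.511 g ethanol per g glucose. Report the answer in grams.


Theoretical ethanol yield: m_EtOH = 0.511 * m_glucose
m_EtOH = 0.511 * 71.27 = 36.4190 g

36.4190 g


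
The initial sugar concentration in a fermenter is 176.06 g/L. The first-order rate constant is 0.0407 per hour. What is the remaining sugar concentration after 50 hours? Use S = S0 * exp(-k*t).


S = S0 * exp(-k * t)
S = 176.06 * exp(-0.0407 * 50)
S = 23.0076 g/L

23.0076 g/L


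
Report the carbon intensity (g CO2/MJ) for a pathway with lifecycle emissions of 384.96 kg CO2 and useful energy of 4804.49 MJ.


CI = CO2 * 1000 / E
= 384.96 * 1000 / 4804.49
= 80.1250 g CO2/MJ

80.1250 g CO2/MJ


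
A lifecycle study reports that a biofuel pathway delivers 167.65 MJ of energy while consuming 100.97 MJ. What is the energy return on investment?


EROI = E_out / E_in
= 167.65 / 100.97
= 1.6604

1.6604


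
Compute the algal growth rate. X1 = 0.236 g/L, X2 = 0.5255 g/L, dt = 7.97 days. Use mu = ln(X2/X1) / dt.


mu = ln(X2/X1) / dt
= ln(0.5255/0.236) / 7.97
= 0.1004 per day

0.1004 per day


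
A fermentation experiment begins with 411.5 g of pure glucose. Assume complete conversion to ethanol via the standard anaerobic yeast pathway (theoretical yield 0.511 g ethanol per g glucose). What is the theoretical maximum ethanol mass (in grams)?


Theoretical ethanol yield: m_EtOH = 0.511 * m_glucose
m_EtOH = 0.511 * 411.5 = 210.2765 g

210.2765 g


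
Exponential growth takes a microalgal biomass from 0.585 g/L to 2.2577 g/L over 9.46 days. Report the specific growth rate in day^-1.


mu = ln(X2/X1) / dt
= ln(2.2577/0.585) / 9.46
= 0.1428 per day

0.1428 per day


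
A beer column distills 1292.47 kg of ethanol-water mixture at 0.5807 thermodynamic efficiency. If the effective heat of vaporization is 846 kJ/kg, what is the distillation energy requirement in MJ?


E = m * 846 / (eta * 1000)
= 1292.47 * 846 / (0.5807 * 1000)
= 1882.9510 MJ

1882.9510 MJ


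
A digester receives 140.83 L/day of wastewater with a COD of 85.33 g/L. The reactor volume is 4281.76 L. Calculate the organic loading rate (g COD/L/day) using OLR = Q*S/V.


OLR = Q * S / V
= 140.83 * 85.33 / 4281.76
= 2.8066 g/L/day

2.8066 g/L/day


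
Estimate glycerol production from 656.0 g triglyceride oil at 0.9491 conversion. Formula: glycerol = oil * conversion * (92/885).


glycerol = oil * conv * (92/885)
= 656.0 * 0.9491 * 92 / 885
= 64.7233 g

64.7233 g


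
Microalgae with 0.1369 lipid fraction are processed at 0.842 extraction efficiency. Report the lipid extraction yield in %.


Y = lipid_content * extraction_eff * 100
= 0.1369 * 0.842 * 100
= 11.5270%

11.5270%


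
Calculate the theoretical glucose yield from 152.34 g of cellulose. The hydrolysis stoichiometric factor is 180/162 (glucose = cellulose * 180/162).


glucose = cellulose * 180/162
= 152.34 * 180/162
= 169.2667 g

169.2667 g


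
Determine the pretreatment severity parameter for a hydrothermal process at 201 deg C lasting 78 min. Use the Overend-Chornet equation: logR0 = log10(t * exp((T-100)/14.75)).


logR0 = log10(t * exp((T - 100) / 14.75))
= log10(78 * exp((201 - 100) / 14.75))
= 4.8659

4.8659


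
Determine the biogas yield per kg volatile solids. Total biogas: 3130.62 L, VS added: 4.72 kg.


Y = V / VS
= 3130.62 / 4.72
= 663.2669 L/kg VS

663.2669 L/kg VS


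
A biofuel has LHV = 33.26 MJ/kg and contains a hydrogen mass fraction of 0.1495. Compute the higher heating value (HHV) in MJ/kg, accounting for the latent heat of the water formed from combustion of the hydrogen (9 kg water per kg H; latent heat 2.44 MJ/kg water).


HHV = LHV + H_frac * 9 * 2.44
= 33.26 + 0.1495 * 9 * 2.44
= 36.5430 MJ/kg

36.5430 MJ/kg


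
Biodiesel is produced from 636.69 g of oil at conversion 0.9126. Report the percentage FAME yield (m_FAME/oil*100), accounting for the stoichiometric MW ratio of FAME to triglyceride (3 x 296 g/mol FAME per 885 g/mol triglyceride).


m_FAME = oil * conv * (3 * 296 / 885) = oil * conv * (888/885)
= 636.69 * 0.9126 * 888 / 885
= 583.0129 g
Y = m_FAME / oil * 100 = conv * (888/885) * 100
= 0.9126 * 888 / 885 * 100
= 91.57%

91.57%


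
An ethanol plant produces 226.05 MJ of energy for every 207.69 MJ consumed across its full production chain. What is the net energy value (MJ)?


NEV = E_out - E_in
= 226.05 - 207.69
= 18.3600 MJ

18.3600 MJ


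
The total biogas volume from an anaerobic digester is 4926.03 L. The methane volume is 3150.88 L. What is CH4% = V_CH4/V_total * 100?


CH4% = V_CH4 / V_total * 100
= 3150.88 / 4926.03 * 100
= 63.9639%

63.9639%


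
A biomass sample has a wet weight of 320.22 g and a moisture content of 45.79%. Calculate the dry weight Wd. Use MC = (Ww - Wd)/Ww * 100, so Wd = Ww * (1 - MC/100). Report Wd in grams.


Wd = Ww * (1 - MC/100)
= 320.22 * (1 - 45.79/100)
= 173.5913 g

173.5913 g


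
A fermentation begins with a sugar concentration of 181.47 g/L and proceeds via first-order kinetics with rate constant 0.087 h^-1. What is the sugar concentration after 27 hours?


S = S0 * exp(-k * t)
S = 181.47 * exp(-0.087 * 27)
S = 17.3240 g/L

17.3240 g/L


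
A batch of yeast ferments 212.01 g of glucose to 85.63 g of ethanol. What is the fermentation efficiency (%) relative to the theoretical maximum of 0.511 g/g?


Fermentation efficiency = (actual / (0.511 * glucose)) * 100
= (85.63 / (0.511 * 212.01)) * 100
= 79.0403%

79.0403%


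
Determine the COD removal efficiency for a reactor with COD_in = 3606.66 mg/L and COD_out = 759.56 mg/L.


eta = (COD_in - COD_out) / COD_in * 100
= (3606.66 - 759.56) / 3606.66 * 100
= 78.9401%

78.9401%


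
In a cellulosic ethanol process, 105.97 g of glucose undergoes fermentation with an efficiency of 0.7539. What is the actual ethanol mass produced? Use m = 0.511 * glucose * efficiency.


Actual ethanol: m = 0.511 * 105.97 * 0.7539
m = 40.8242 g

40.8242 g


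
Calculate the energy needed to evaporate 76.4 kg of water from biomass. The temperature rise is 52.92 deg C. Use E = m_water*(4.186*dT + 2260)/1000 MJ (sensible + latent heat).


E = m_water * (4.186 * dT + 2260) / 1000
= 76.4 * (4.186 * 52.92 + 2260) / 1000
= 189.5884 MJ

189.5884 MJ


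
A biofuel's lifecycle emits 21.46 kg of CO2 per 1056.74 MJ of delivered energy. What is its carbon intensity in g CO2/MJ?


CI = CO2 * 1000 / E
= 21.46 * 1000 / 1056.74
= 20.3077 g CO2/MJ

20.3077 g CO2/MJ


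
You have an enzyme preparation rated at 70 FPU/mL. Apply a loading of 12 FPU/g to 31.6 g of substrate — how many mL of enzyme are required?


V = dosage * m_sub / activity
V = 12 * 31.6 / 70
V = 5.4171 mL

5.4171 mL


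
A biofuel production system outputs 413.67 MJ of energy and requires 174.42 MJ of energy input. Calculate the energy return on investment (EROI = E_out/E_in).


EROI = E_out / E_in
= 413.67 / 174.42
= 2.3717

2.3717


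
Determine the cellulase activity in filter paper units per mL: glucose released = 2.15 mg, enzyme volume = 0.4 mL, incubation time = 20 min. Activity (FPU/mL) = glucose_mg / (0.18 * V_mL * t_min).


Activity = glucose_mg / (0.18 mg/umol * V_mL * t_min)
= 2.15 / (0.18 * 0.4 * 20)
= 1.4931 FPU/mL

1.4931 FPU/mL


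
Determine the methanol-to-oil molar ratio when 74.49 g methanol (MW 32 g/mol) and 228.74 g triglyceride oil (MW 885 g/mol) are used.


Molar ratio = n_MeOH / n_oil = (MeOH/32) / (oil/885) = (MeOH * 885) / (32 * oil)
= (74.49 * 885) / (32 * 228.74)
= 9.0064

9.0064


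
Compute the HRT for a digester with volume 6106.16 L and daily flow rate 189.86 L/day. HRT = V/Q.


HRT = V / Q
= 6106.16 / 189.86
= 32.1614 days

32.1614 days


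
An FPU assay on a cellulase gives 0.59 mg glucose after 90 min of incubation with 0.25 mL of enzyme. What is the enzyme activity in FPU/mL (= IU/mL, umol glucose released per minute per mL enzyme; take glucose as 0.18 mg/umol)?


Activity = glucose_mg / (0.18 mg/umol * V_mL * t_min)
= 0.59 / (0.18 * 0.25 * 90)
= 0.1457 FPU/mL

0.1457 FPU/mL


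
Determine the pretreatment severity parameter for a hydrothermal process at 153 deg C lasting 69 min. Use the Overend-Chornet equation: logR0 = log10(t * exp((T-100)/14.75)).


logR0 = log10(t * exp((T - 100) / 14.75))
= log10(69 * exp((153 - 100) / 14.75))
= 3.3994

3.3994


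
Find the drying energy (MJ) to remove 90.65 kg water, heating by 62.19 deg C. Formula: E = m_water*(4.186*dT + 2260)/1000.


E = m_water * (4.186 * dT + 2260) / 1000
= 90.65 * (4.186 * 62.19 + 2260) / 1000
= 228.4677 MJ

228.4677 MJ


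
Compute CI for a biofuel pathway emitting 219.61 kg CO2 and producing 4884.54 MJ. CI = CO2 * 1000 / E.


CI = CO2 * 1000 / E
= 219.61 * 1000 / 4884.54
= 44.9602 g CO2/MJ

44.9602 g CO2/MJ


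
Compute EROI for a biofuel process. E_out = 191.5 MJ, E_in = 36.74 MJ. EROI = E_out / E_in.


EROI = E_out / E_in
= 191.5 / 36.74
= 5.2123

5.2123


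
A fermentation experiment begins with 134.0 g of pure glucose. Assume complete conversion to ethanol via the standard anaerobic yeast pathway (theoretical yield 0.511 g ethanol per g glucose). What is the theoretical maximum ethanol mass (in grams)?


Theoretical ethanol yield: m_EtOH = 0.511 * m_glucose
m_EtOH = 0.511 * 134.0 = 68.4740 g

68.4740 g


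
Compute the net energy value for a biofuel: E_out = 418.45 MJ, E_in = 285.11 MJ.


NEV = E_out - E_in
= 418.45 - 285.11
= 133.3400 MJ

133.3400 MJ


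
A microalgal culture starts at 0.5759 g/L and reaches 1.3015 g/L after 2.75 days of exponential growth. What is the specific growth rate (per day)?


mu = ln(X2/X1) / dt
= ln(1.3015/0.5759) / 2.75
= 0.2965 per day

0.2965 per day


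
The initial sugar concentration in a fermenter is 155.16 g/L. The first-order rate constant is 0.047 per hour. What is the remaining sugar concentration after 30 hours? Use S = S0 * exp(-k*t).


S = S0 * exp(-k * t)
S = 155.16 * exp(-0.047 * 30)
S = 37.8813 g/L

37.8813 g/L


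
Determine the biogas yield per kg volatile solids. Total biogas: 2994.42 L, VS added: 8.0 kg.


Y = V / VS
= 2994.42 / 8.0
= 374.3025 L/kg VS

374.3025 L/kg VS


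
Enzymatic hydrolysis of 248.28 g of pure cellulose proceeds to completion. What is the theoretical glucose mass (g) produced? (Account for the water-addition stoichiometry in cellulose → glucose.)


glucose = cellulose * 180/162
= 248.28 * 180/162
= 275.8667 g

275.8667 g


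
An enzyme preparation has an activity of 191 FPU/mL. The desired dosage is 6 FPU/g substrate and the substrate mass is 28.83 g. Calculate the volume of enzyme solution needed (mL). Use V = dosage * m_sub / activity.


V = dosage * m_sub / activity
V = 6 * 28.83 / 191
V = 0.9057 mL

0.9057 mL


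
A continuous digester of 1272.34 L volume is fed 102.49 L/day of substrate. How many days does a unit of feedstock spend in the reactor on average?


HRT = V / Q
= 1272.34 / 102.49
= 12.4143 days

12.4143 days


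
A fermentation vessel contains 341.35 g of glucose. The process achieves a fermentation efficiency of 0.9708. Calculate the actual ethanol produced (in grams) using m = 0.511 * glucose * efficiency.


Actual ethanol: m = 0.511 * 341.35 * 0.9708
m = 169.3365 g

169.3365 g


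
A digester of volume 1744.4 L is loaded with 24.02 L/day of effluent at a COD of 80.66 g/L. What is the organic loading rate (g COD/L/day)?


OLR = Q * S / V
= 24.02 * 80.66 / 1744.4
= 1.1107 g/L/day

1.1107 g/L/day


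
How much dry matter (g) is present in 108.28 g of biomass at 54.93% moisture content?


Wd = Ww * (1 - MC/100)
= 108.28 * (1 - 54.93/100)
= 48.8018 g

48.8018 g


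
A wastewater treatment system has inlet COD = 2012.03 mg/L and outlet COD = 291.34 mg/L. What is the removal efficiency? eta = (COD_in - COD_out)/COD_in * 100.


eta = (COD_in - COD_out) / COD_in * 100
= (2012.03 - 291.34) / 2012.03 * 100
= 85.5201%

85.5201%


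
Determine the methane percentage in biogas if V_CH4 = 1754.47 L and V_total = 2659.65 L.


CH4% = V_CH4 / V_total * 100
= 1754.47 / 2659.65 * 100
= 65.9662%

65.9662%


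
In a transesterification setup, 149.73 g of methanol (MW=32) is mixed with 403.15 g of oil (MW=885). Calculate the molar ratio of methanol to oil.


Molar ratio = n_MeOH / n_oil = (MeOH/32) / (oil/885) = (MeOH * 885) / (32 * oil)
= (149.73 * 885) / (32 * 403.15)
= 10.2715

10.2715


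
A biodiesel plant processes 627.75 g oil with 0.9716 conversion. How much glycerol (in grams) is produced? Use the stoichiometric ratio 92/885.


glycerol = oil * conv * (92/885)
= 627.75 * 0.9716 * 92 / 885
= 63.4043 g

63.4043 g


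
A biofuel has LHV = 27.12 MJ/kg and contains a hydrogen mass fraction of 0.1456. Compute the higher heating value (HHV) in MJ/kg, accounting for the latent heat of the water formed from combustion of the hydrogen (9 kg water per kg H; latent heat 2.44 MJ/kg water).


HHV = LHV + H_frac * 9 * 2.44
= 27.12 + 0.1456 * 9 * 2.44
= 30.3174 MJ/kg

30.3174 MJ/kg


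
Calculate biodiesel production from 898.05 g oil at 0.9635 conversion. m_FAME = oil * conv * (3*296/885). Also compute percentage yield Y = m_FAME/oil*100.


m_FAME = oil * conv * (3 * 296 / 885) = oil * conv * (888/885)
= 898.05 * 0.9635 * 888 / 885
= 868.2043 g
Y = m_FAME / oil * 100 = conv * (888/885) * 100
= 0.9635 * 888 / 885 * 100
= 96.68%

868.2043 g FAME; Y = 96.68%


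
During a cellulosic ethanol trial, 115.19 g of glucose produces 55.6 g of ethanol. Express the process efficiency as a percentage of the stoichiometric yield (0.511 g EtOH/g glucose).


Fermentation efficiency = (actual / (0.511 * glucose)) * 100
= (55.6 / (0.511 * 115.19)) * 100
= 94.4581%

94.4581%


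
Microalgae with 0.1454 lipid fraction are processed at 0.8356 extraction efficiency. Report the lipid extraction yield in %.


Y = lipid_content * extraction_eff * 100
= 0.1454 * 0.8356 * 100
= 12.1496%

12.1496%


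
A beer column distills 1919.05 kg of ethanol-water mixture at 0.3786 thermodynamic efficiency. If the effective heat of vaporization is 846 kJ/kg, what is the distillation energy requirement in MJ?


E = m * 846 / (eta * 1000)
= 1919.05 * 846 / (0.3786 * 1000)
= 4288.2100 MJ

4288.2100 MJ


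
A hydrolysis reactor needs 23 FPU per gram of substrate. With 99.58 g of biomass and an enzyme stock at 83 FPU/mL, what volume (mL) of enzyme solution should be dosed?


V = dosage * m_sub / activity
V = 23 * 99.58 / 83
V = 27.5945 mL

27.5945 mL


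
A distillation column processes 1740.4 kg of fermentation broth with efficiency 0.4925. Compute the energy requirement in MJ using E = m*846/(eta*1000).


E = m * 846 / (eta * 1000)
= 1740.4 * 846 / (0.4925 * 1000)
= 2989.6008 MJ

2989.6008 MJ


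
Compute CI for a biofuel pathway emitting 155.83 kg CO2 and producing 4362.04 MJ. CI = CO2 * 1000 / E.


CI = CO2 * 1000 / E
= 155.83 * 1000 / 4362.04
= 35.7241 g CO2/MJ

35.7241 g CO2/MJ


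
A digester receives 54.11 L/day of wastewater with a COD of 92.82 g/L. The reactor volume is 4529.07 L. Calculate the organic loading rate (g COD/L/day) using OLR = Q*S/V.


OLR = Q * S / V
= 54.11 * 92.82 / 4529.07
= 1.1089 g/L/day

1.1089 g/L/day


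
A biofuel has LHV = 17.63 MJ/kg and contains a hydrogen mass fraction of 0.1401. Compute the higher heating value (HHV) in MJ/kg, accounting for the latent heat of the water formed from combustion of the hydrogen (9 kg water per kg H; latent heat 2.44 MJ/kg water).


HHV = LHV + H_frac * 9 * 2.44
= 17.63 + 0.1401 * 9 * 2.44
= 20.7066 MJ/kg

20.7066 MJ/kg


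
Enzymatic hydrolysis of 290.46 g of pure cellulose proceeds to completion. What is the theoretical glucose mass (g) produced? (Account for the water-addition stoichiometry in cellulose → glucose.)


glucose = cellulose * 180/162
= 290.46 * 180/162
= 322.7333 g

322.7333 g


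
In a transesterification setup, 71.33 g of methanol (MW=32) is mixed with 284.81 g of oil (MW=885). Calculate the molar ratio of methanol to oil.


Molar ratio = n_MeOH / n_oil = (MeOH/32) / (oil/885) = (MeOH * 885) / (32 * oil)
= (71.33 * 885) / (32 * 284.81)
= 6.9264

6.9264


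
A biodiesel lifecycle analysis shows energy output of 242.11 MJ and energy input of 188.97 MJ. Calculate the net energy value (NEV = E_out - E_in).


NEV = E_out - E_in
= 242.11 - 188.97
= 53.1400 MJ

53.1400 MJ


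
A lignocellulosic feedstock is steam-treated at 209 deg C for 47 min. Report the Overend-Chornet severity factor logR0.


logR0 = log10(t * exp((T - 100) / 14.75))
= log10(47 * exp((209 - 100) / 14.75))
= 4.8815

4.8815


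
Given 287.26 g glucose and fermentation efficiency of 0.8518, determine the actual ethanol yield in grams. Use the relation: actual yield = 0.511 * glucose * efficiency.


Actual ethanol: m = 0.511 * 287.26 * 0.8518
m = 125.0356 g

125.0356 g


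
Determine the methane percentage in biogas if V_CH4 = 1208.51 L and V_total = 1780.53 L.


CH4% = V_CH4 / V_total * 100
= 1208.51 / 1780.53 * 100
= 67.8736%

67.8736%


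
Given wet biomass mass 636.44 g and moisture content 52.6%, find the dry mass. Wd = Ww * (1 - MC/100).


Wd = Ww * (1 - MC/100)
= 636.44 * (1 - 52.6/100)
= 301.6726 g

301.6726 g


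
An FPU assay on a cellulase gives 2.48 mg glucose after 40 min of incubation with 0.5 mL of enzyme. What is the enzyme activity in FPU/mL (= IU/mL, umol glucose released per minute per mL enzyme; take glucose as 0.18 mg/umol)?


Activity = glucose_mg / (0.18 mg/umol * V_mL * t_min)
= 2.48 / (0.18 * 0.5 * 40)
= 0.6889 FPU/mL

0.6889 FPU/mL


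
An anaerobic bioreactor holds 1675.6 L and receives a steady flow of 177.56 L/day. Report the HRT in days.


HRT = V / Q
= 1675.6 / 177.56
= 9.4368 days

9.4368 days


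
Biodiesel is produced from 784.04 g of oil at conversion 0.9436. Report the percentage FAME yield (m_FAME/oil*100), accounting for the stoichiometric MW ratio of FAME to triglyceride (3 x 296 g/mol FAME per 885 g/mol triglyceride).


m_FAME = oil * conv * (3 * 296 / 885) = oil * conv * (888/885)
= 784.04 * 0.9436 * 888 / 885
= 742.3280 g
Y = m_FAME / oil * 100 = conv * (888/885) * 100
= 0.9436 * 888 / 885 * 100
= 94.68%

94.68%


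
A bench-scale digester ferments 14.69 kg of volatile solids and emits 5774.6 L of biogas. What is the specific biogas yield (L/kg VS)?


Y = V / VS
= 5774.6 / 14.69
= 393.0973 L/kg VS

393.0973 L/kg VS


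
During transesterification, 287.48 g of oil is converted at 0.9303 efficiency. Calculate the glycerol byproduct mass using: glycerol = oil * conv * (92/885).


glycerol = oil * conv * (92/885)
= 287.48 * 0.9303 * 92 / 885
= 27.8019 g

27.8019 g


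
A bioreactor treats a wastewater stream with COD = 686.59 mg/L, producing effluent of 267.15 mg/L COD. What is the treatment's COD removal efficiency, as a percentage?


eta = (COD_in - COD_out) / COD_in * 100
= (686.59 - 267.15) / 686.59 * 100
= 61.0903%

61.0903%


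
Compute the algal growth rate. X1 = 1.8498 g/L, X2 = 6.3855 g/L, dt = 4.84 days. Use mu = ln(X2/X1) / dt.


mu = ln(X2/X1) / dt
= ln(6.3855/1.8498) / 4.84
= 0.2560 per day

0.2560 per day


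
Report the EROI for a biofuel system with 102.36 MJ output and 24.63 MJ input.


EROI = E_out / E_in
= 102.36 / 24.63
= 4.1559

4.1559


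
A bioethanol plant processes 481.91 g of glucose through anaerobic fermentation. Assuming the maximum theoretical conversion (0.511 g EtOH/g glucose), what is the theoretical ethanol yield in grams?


Theoretical ethanol yield: m_EtOH = 0.511 * m_glucose
m_EtOH = 0.511 * 481.91 = 246.2560 g

246.2560 g


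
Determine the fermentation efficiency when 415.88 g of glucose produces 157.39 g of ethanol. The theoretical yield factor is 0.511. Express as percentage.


Fermentation efficiency = (actual / (0.511 * glucose)) * 100
= (157.39 / (0.511 * 415.88)) * 100
= 74.0608%

74.0608%


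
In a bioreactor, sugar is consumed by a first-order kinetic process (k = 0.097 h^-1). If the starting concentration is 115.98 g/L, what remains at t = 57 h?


S = S0 * exp(-k * t)
S = 115.98 * exp(-0.097 * 57)
S = 0.4604 g/L

0.4604 g/L


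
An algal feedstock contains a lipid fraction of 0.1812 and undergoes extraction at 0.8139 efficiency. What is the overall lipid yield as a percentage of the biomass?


Y = lipid_content * extraction_eff * 100
= 0.1812 * 0.8139 * 100
= 14.7479%

14.7479%


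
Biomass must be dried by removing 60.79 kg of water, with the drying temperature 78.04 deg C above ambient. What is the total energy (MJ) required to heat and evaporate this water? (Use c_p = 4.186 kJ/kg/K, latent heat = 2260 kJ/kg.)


E = m_water * (4.186 * dT + 2260) / 1000
= 60.79 * (4.186 * 78.04 + 2260) / 1000
= 157.2440 MJ

157.2440 MJ


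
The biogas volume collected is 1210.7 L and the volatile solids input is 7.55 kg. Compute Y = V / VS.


Y = V / VS
= 1210.7 / 7.55
= 160.3576 L/kg VS

160.3576 L/kg VS


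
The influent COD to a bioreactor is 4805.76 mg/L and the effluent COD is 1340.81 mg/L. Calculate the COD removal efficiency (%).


eta = (COD_in - COD_out) / COD_in * 100
= (4805.76 - 1340.81) / 4805.76 * 100
= 72.0999%

72.0999%


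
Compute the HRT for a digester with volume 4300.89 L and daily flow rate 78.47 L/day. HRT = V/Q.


HRT = V / Q
= 4300.89 / 78.47
= 54.8094 days

54.8094 days


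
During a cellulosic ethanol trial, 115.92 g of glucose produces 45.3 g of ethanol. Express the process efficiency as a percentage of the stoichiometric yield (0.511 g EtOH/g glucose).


Fermentation efficiency = (actual / (0.511 * glucose)) * 100
= (45.3 / (0.511 * 115.92)) * 100
= 76.4749%

76.4749%
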